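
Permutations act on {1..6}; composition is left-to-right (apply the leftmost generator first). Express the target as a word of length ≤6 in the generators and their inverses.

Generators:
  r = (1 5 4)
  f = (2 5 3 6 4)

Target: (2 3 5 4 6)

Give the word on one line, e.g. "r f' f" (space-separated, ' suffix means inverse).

r' f f r'

  after r': (1 4 5)
  after f: (1 2 5)(3 6 4)
  after f: (1 5)(2 3 4 6)
  after r': (2 3 5 4 6)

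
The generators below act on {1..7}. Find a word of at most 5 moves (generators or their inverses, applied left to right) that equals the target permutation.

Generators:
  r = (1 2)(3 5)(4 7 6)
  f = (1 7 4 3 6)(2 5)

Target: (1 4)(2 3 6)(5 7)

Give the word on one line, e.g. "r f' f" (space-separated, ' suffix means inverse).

  after r: (1 2)(3 5)(4 7 6)
  after f: (1 5 6 3 2 7)
  after r: (1 3)(2 6 5 4 7)
  after f': (1 4)(2 3 6)(5 7)

r f r f'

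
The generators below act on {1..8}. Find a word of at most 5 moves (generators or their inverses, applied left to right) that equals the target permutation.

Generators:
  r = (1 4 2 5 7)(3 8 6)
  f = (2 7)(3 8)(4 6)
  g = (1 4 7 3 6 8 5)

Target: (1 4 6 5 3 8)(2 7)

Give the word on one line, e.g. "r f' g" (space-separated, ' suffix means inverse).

  after r: (1 4 2 5 7)(3 8 6)
  after r: (1 2 7 4 5)(3 6 8)
  after r: (1 5 4 7 2)
  after g: (2 4 3 6 8 5 7)
  after g: (1 4 6 5 3 8)(2 7)

r r r g g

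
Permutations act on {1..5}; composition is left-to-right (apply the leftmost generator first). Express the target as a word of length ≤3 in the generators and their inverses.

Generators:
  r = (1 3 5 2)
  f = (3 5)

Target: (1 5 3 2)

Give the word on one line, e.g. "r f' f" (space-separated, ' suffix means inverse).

f r f'

  after f: (3 5)
  after r: (1 3 2)
  after f': (1 5 3 2)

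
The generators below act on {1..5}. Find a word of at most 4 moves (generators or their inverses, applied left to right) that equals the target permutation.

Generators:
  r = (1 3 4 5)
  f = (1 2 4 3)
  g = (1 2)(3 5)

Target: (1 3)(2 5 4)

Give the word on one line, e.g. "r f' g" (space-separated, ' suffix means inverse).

f' r g' f

  after f': (1 3 4 2)
  after r: (1 4 2 3 5)
  after g': (1 4)(2 5)
  after f: (1 3)(2 5 4)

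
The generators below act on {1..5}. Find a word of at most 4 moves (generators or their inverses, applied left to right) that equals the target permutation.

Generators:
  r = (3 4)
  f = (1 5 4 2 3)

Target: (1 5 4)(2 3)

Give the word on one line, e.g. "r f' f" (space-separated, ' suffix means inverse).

r' f

  after r': (3 4)
  after f: (1 5 4)(2 3)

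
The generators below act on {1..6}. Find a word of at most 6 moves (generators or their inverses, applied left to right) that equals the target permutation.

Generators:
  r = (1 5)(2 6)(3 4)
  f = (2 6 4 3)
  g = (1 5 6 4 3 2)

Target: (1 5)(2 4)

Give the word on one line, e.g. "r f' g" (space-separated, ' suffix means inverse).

  after g: (1 5 6 4 3 2)
  after r': (2 5)(3 6)
  after g: (1 5)(2 6)(3 4)
  after f: (1 5)(2 4)

g r' g f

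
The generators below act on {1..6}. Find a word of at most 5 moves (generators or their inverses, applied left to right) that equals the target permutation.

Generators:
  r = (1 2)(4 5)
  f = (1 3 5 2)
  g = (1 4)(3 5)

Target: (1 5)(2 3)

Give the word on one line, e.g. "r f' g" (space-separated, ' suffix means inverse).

  after r': (1 2)(4 5)
  after g: (1 2 4 3 5)
  after r: (2 5)(3 4)
  after g': (1 4 5 2 3)
  after r': (1 5)(2 3)

r' g r g' r'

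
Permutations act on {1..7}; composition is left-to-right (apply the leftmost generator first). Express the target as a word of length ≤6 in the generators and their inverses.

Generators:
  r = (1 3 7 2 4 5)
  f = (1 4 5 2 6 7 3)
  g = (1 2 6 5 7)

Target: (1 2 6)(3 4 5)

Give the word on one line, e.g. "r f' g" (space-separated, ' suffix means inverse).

  after r: (1 3 7 2 4 5)
  after g': (1 3 5 7)(2 4 6)
  after r': (3 4 6 7 5)
  after g: (1 2 6)(3 4 5)

r g' r' g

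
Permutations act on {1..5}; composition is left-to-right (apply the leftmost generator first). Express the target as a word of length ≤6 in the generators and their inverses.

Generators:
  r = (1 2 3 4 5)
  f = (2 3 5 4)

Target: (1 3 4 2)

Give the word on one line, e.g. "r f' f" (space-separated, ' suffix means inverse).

  after r: (1 2 3 4 5)
  after f: (1 3 2 5)
  after f: (1 5)(2 4)
  after f: (1 4 3 5)
  after r': (1 3 4 2)

r f f f r'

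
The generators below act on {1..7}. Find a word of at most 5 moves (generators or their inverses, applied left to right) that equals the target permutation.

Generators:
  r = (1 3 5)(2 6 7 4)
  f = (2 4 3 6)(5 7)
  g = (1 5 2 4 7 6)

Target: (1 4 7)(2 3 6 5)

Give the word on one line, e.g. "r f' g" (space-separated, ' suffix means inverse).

r' f' g f g

  after r': (1 5 3)(2 4 7 6)
  after f': (1 7 3)(4 5)
  after g: (1 6)(2 4)(3 5 7)
  after f: (1 2 3 7 6)
  after g: (1 4 7)(2 3 6 5)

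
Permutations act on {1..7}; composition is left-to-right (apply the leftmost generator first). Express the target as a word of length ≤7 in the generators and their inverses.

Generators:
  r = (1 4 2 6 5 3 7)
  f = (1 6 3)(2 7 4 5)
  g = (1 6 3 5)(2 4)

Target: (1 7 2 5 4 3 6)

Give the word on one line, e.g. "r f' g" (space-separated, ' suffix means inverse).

r' r' g' g' r'

  after r': (1 7 3 5 6 2 4)
  after r': (1 3 6 4 7 5 2)
  after g': (1 6 2 5 4 7 3)
  after g': (2 3 5)(4 7 6)
  after r': (1 7 2 5 4 3 6)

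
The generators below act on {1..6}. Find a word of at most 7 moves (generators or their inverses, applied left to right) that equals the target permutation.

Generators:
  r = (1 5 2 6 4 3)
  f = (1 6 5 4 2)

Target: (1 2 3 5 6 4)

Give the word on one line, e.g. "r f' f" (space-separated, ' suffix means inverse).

r' r' r' f' f'

  after r': (1 3 4 6 2 5)
  after r': (1 4 2)(3 6 5)
  after r': (1 6)(2 3)(4 5)
  after f': (2 3 4 6)
  after f': (1 2 3 5 6 4)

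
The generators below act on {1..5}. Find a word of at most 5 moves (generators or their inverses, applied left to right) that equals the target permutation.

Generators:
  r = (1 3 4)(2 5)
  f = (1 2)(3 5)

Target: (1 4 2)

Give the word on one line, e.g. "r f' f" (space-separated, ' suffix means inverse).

  after f: (1 2)(3 5)
  after r': (1 5)(2 4 3)
  after f: (1 3)(2 4 5)
  after r: (1 4 2)

f r' f r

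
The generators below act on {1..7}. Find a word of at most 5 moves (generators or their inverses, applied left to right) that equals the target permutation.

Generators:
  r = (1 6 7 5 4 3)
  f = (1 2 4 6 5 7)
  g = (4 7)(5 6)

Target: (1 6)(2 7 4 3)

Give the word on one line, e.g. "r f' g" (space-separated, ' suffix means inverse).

r f g'

  after r: (1 6 7 5 4 3)
  after f: (1 5 6)(2 4 3)
  after g': (1 6)(2 7 4 3)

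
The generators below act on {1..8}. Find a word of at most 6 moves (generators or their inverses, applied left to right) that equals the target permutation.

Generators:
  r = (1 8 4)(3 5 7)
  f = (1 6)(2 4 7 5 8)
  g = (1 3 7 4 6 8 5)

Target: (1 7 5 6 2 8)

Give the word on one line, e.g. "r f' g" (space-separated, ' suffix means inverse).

  after g: (1 3 7 4 6 8 5)
  after f: (1 3 5 6 2 4)
  after r: (1 5 6 2)(3 7)(4 8)
  after r: (1 7 5 6 2 8)

g f r r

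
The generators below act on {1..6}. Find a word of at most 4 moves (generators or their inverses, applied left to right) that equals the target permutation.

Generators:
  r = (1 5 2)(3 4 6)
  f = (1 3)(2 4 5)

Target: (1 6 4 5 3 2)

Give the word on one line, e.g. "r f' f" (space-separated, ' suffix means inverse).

f' r'

  after f': (1 3)(2 5 4)
  after r': (1 6 4 5 3 2)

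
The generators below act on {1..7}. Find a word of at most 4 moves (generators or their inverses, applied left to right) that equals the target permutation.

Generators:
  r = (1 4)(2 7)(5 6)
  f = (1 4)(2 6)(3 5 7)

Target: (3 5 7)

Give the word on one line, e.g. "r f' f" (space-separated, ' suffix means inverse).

  after f': (1 4)(2 6)(3 7 5)
  after f': (3 5 7)

f' f'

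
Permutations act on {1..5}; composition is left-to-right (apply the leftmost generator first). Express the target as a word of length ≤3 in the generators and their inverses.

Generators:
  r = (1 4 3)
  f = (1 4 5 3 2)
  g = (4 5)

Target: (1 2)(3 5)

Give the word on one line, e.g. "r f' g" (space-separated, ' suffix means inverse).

  after f': (1 2 3 5 4)
  after r: (1 2)(3 5)

f' r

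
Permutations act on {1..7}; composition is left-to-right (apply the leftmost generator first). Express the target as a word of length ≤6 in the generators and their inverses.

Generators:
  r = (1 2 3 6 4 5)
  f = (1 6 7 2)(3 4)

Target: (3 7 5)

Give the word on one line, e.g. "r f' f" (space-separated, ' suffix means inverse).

  after f': (1 2 7 6)(3 4)
  after f': (1 7)(2 6)
  after r: (1 7 2 4 5)(3 6)
  after f: (1 2 3 7)(4 5 6)
  after r': (3 7 5)

f' f' r f r'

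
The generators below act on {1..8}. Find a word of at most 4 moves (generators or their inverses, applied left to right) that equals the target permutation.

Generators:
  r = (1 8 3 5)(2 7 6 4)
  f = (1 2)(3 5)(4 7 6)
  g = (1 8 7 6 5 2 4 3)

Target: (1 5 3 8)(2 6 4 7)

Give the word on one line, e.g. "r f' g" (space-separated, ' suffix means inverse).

  after r': (1 5 3 8)(2 4 6 7)
  after f: (1 3 8 2 7)
  after f: (1 5 3 8)(2 6 4 7)

r' f f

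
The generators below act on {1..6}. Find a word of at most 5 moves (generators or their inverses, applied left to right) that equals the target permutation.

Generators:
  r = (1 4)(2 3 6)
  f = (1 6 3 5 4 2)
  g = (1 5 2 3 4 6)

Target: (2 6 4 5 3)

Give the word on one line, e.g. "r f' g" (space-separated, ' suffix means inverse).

  after r: (1 4)(2 3 6)
  after g': (1 3 4 6 5)
  after f': (1 6 3 5 2 4)
  after g: (2 6 4 5 3)

r g' f' g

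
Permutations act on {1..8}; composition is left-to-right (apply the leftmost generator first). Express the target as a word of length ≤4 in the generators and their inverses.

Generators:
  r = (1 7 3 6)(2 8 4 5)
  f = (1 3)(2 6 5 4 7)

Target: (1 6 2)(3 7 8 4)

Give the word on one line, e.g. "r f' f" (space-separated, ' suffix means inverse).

f r

  after f: (1 3)(2 6 5 4 7)
  after r: (1 6 2)(3 7 8 4)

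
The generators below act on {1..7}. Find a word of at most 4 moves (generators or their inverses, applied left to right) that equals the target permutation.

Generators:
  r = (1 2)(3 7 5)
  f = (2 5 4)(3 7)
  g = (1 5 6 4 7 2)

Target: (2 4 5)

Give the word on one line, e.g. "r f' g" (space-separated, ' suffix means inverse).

  after f: (2 5 4)(3 7)
  after f: (2 4 5)

f f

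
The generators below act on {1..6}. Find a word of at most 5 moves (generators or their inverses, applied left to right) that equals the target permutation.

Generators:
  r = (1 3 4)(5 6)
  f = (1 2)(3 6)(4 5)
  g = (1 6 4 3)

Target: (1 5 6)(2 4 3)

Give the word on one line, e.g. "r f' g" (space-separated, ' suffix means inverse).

  after r': (1 4 3)(5 6)
  after f: (1 5 3 2)(4 6)
  after g: (1 5)(2 6 3)
  after g: (1 5 6)(2 4 3)

r' f g g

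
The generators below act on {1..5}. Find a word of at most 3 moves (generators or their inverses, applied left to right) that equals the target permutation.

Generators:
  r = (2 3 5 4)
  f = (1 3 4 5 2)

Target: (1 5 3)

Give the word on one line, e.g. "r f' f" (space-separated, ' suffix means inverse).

f' r r

  after f': (1 2 5 4 3)
  after r: (1 3)(2 4 5)
  after r: (1 5 3)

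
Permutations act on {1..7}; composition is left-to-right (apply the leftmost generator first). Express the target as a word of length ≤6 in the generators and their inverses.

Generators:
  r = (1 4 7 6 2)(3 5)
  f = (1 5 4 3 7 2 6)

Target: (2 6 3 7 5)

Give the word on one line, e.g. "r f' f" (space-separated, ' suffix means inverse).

f r r f'

  after f: (1 5 4 3 7 2 6)
  after r: (1 3 6 4 5 7)
  after r: (1 5 6 7 4 3 2)
  after f': (2 6 3 7 5)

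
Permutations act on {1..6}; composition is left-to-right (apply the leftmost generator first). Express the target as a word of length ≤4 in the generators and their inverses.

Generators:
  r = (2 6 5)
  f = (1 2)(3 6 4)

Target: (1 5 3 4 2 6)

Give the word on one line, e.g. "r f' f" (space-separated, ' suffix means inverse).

r' f' r r

  after r': (2 5 6)
  after f': (1 2 5 3 4 6)
  after r: (1 6)(3 4 5)
  after r: (1 5 3 4 2 6)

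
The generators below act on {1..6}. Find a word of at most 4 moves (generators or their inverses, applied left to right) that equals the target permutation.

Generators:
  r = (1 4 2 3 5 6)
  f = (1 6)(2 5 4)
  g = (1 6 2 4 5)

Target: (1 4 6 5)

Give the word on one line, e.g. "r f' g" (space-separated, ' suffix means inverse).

g' g' f g

  after g': (1 5 4 2 6)
  after g': (1 4 6 5 2)
  after f: (1 2 6 4)
  after g: (1 4 6 5)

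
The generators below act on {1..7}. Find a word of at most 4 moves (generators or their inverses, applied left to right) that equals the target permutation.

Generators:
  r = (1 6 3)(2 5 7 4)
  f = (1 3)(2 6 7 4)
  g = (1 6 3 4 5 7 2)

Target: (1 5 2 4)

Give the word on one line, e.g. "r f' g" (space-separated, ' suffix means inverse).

  after g': (1 2 7 5 4 3 6)
  after r: (1 5 2 4)

g' r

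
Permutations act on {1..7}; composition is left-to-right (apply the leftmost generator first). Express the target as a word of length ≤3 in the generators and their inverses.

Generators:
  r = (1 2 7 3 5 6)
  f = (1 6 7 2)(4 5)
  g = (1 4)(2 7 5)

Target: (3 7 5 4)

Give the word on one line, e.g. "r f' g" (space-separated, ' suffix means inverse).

f' r'

  after f': (1 2 7 6)(4 5)
  after r': (3 7 5 4)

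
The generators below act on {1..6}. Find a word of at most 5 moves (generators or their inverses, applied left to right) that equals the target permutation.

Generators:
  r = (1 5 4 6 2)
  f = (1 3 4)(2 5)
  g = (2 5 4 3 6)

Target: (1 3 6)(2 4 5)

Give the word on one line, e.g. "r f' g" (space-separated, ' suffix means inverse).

r' r' g' r

  after r': (1 2 6 4 5)
  after r': (1 6 5 2 4)
  after g': (1 3 4)(2 5 6)
  after r: (1 3 6)(2 4 5)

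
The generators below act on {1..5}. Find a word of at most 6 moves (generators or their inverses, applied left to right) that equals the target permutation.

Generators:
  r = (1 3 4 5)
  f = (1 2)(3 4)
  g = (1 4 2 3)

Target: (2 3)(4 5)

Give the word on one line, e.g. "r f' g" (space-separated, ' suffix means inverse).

  after r': (1 5 4 3)
  after r': (1 4)(3 5)
  after r': (1 3 4 5)
  after f: (1 4 5 2)
  after g': (2 3)(4 5)

r' r' r' f g'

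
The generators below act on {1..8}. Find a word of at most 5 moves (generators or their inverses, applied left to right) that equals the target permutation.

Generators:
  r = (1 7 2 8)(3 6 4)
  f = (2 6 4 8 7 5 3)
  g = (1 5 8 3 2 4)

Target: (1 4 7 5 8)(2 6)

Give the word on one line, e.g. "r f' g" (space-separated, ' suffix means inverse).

  after r: (1 7 2 8)(3 6 4)
  after f': (1 8)(2 4 5 7 3)
  after f': (1 4 7 5 8)(2 6)

r f' f'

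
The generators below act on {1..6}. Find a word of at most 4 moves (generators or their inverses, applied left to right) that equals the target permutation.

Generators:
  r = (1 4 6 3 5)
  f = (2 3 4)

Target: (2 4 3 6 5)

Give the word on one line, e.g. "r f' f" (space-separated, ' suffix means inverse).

f' r' f' r

  after f': (2 4 3)
  after r': (1 5 3 2)(4 6)
  after f': (1 5 2)(3 4 6)
  after r: (2 4 3 6 5)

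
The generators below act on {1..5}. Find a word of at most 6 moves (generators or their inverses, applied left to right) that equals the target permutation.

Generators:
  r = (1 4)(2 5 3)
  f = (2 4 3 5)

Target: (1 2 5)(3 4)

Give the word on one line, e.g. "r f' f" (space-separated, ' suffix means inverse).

f' r' f f r'

  after f': (2 5 3 4)
  after r': (1 4 3)
  after f: (1 3)(2 4 5)
  after f: (1 5 4 2 3)
  after r': (1 2 5)(3 4)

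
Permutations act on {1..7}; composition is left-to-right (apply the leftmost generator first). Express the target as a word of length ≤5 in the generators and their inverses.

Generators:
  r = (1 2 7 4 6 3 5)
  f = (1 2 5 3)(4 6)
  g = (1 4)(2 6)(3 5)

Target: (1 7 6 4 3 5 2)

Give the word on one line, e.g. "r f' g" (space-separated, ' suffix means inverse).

  after g': (1 4)(2 6)(3 5)
  after r': (1 7 2 4 5 6)
  after g': (1 7 6 4 3 5 2)

g' r' g'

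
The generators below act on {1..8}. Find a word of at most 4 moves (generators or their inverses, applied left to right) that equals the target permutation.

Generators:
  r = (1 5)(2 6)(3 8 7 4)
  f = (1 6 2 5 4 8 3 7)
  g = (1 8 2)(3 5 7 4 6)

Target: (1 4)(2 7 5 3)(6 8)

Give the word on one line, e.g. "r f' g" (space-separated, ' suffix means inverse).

  after g: (1 8 2)(3 5 7 4 6)
  after f': (1 4)(2 7 5 3)(6 8)

g f'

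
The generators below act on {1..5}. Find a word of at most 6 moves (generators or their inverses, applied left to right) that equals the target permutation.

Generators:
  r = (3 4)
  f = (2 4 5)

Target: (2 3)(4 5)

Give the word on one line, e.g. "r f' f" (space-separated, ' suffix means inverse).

r f' f' r f

  after r: (3 4)
  after f': (2 5 4 3)
  after f': (2 4 3 5)
  after r: (2 3 5)
  after f: (2 3)(4 5)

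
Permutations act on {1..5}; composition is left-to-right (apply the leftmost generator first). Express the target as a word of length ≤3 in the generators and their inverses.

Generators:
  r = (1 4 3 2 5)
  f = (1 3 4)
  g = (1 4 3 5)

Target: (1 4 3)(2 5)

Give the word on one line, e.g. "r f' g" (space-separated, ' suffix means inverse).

  after g': (1 5 3 4)
  after r: (2 5)
  after f': (1 4 3)(2 5)

g' r f'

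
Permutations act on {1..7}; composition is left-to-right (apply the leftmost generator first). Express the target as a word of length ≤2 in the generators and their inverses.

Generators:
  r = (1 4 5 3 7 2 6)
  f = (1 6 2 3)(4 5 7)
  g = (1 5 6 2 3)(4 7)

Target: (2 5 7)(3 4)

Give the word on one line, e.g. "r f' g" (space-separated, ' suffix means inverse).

r' f'

  after r': (1 6 2 7 3 5 4)
  after f': (2 5 7)(3 4)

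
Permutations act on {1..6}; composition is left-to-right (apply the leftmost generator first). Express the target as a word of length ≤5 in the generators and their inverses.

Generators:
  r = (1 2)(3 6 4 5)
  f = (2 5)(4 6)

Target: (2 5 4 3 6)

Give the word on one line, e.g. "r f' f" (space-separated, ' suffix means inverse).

  after r: (1 2)(3 6 4 5)
  after f: (1 5 3 4 2)
  after f: (1 2)(3 6 4 5)
  after r: (3 4)(5 6)
  after f: (2 5 4 3 6)

r f f r f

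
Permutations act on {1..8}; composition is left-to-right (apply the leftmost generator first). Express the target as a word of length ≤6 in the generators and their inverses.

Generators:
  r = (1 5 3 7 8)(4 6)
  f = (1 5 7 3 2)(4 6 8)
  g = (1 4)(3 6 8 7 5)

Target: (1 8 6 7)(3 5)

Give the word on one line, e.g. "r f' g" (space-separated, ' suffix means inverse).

  after r: (1 5 3 7 8)(4 6)
  after r: (1 3 8 5 7)
  after g: (1 6 8 3 7 4)
  after g: (1 8 6 7)(3 5)

r r g g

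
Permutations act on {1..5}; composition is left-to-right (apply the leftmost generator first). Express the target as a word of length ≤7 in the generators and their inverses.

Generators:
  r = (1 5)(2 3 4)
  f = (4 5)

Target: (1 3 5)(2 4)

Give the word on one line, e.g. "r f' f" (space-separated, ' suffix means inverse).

r' f r r f'

  after r': (1 5)(2 4 3)
  after f: (1 4 3 2 5)
  after r: (1 2)
  after r: (1 3 4 2 5)
  after f': (1 3 5)(2 4)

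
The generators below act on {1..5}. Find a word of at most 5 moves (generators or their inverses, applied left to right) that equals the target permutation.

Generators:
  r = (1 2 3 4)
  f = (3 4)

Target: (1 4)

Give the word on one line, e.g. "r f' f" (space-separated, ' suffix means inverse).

f' r f' r' r'

  after f': (3 4)
  after r: (1 2 3)
  after f': (1 2 4 3)
  after r': (2 3 4)
  after r': (1 4)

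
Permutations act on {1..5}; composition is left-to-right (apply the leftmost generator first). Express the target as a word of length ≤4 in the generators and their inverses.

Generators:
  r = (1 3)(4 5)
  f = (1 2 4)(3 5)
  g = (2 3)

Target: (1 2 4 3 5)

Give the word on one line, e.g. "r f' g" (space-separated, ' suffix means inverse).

g f r'

  after g: (2 3)
  after f: (1 2 5 3 4)
  after r': (1 2 4 3 5)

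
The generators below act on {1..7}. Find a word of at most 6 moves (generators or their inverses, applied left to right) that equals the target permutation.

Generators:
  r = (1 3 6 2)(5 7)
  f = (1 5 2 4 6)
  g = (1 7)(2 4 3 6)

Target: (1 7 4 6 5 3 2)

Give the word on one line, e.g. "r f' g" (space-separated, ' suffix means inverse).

g r g' r

  after g: (1 7)(2 4 3 6)
  after r: (1 5 7 3 2 4 6)
  after g': (1 5)(3 6 7 4)
  after r: (1 7 4 6 5 3 2)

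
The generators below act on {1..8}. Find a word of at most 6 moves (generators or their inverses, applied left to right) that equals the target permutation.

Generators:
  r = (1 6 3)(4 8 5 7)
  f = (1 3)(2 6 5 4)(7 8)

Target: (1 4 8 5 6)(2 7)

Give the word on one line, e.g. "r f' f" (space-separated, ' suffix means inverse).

f' r' f r r

  after f': (1 3)(2 4 5 6)(7 8)
  after r': (1 6 2 7 4 8 5)
  after f: (1 5 3)(2 8 4 7)
  after r: (1 7 2 5)(3 6)
  after r: (1 4 8 5 6)(2 7)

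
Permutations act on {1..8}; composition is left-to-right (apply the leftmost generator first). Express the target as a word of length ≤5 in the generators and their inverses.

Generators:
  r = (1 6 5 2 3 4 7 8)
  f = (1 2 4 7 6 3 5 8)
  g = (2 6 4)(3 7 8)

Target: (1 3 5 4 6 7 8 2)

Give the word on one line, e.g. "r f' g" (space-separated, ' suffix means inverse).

  after r: (1 6 5 2 3 4 7 8)
  after r: (1 5 3 7)(2 4 8 6)
  after g: (1 5 7)(3 8 4)
  after f': (1 3 5 4 6 7 8 2)

r r g f'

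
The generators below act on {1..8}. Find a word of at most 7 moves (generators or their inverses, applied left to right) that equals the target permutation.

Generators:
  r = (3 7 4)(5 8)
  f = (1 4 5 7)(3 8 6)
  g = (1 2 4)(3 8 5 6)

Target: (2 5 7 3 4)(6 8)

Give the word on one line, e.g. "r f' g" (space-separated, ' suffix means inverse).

  after g': (1 4 2)(3 6 5 8)
  after g': (1 2 4)(3 5)(6 8)
  after f: (1 2 5 8 3 7)
  after g': (2 8 6 5 3 7 4)
  after r: (2 5 7 3 4)(6 8)

g' g' f g' r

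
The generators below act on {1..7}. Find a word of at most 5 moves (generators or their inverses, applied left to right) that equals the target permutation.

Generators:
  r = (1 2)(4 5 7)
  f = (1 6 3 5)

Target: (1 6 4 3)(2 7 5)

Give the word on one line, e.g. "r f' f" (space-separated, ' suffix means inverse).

  after f': (1 5 3 6)
  after f': (1 3)(5 6)
  after r: (1 3 2)(4 5 6 7)
  after f': (1 6 7 4 3 2 5)
  after r: (1 6 4 3)(2 7 5)

f' f' r f' r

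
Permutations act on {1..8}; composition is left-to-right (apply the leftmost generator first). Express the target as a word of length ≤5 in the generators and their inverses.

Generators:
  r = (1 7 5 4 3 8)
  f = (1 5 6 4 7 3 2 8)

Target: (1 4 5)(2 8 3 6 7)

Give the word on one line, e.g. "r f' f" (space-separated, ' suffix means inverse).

f' r r f'

  after f': (1 8 2 3 7 4 6 5)
  after r: (2 8)(3 5 7)(4 6)
  after r: (1 7 8 2)(3 4 6)
  after f': (1 4 5)(2 8 3 6 7)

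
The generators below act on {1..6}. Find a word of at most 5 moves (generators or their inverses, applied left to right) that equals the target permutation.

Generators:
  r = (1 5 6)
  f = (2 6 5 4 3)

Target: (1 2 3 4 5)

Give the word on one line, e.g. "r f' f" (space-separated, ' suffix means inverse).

  after r: (1 5 6)
  after r: (1 6 5)
  after f': (1 2 3 4 5)

r r f'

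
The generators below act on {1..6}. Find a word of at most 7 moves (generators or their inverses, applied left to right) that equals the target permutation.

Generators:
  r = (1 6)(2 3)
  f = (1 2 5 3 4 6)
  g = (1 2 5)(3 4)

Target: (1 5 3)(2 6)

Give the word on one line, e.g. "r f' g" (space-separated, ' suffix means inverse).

f g f' g' g'

  after f: (1 2 5 3 4 6)
  after g: (1 5 4 6 2)
  after f': (1 2 6)(3 5)
  after g': (2 6 5 4 3)
  after g': (1 5 3)(2 6)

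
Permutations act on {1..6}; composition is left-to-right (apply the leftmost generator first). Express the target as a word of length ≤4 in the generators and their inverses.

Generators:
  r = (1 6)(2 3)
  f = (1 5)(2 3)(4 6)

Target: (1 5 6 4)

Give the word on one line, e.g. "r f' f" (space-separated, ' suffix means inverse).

f' r

  after f': (1 5)(2 3)(4 6)
  after r: (1 5 6 4)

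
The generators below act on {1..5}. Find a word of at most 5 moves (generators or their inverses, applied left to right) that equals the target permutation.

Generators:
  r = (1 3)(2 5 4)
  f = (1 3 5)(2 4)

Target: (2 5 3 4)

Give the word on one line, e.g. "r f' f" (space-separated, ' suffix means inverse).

  after f': (1 5 3)(2 4)
  after f': (1 3 5)
  after r: (2 5 3 4)

f' f' r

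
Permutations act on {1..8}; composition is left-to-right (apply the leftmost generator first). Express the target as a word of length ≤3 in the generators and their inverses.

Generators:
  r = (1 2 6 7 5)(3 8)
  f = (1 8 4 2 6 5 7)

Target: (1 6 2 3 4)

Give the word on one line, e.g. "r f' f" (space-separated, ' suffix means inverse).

  after r': (1 5 7 6 2)(3 8)
  after f: (1 7 5)(2 8 3 4)
  after r': (1 6 2 3 4)

r' f r'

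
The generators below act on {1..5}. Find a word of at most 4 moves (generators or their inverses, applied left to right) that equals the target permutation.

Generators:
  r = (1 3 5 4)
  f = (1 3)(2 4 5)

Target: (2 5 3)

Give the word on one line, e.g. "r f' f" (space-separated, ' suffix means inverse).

  after f: (1 3)(2 4 5)
  after r': (2 5)(3 4)
  after f': (1 3 2 4)
  after r': (2 5 3)

f r' f' r'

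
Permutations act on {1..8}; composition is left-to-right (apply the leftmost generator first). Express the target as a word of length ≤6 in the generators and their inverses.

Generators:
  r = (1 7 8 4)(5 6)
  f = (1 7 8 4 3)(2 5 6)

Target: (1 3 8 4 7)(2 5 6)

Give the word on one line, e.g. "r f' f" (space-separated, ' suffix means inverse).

f f r r f'

  after f: (1 7 8 4 3)(2 5 6)
  after f: (1 8 3 7 4)(2 6 5)
  after r: (1 4 7)(2 5)(3 8)
  after r: (2 6 5)(3 4 8)
  after f': (1 3 8 4 7)(2 5 6)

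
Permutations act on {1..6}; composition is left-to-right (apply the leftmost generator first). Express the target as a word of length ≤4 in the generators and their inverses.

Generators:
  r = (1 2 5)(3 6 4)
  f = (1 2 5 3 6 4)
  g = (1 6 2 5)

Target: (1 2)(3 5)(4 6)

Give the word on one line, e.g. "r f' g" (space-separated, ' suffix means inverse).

  after f': (1 4 6 3 5 2)
  after r: (1 3)
  after f: (1 6 4)(2 5 3)
  after g: (1 2)(3 5)(4 6)

f' r f g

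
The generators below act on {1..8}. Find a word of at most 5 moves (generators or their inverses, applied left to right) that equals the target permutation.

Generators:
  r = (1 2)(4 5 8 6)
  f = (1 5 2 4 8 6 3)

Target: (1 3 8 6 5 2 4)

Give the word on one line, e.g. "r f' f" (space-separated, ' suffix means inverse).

f r f f

  after f: (1 5 2 4 8 6 3)
  after r: (1 8 4 6 3 2 5)
  after f: (1 6)(3 4)
  after f: (1 3 8 6 5 2 4)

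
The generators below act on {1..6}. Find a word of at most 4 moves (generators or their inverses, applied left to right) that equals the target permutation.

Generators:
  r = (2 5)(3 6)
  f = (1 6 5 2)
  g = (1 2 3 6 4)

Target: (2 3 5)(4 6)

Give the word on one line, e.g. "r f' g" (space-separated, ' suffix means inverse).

g f

  after g: (1 2 3 6 4)
  after f: (2 3 5)(4 6)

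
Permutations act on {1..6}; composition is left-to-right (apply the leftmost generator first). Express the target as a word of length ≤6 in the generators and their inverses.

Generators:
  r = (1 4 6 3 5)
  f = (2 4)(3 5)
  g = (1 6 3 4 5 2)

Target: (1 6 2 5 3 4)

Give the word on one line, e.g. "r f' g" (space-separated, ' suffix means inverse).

  after r: (1 4 6 3 5)
  after r: (1 6 5 4 3)
  after g: (1 3 6 2)
  after r': (1 6 2 5 3 4)

r r g r'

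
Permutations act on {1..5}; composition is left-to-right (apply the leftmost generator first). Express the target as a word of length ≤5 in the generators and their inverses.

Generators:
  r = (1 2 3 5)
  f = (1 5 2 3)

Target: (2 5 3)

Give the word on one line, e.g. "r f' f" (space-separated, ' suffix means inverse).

  after r': (1 5 3 2)
  after f: (1 2 5)
  after r: (1 3 5 2)
  after f: (2 5 3)

r' f r f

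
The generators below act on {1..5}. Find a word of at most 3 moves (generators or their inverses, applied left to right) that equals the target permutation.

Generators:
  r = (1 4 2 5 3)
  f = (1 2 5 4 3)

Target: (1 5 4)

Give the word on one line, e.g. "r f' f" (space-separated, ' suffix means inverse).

r f'

  after r: (1 4 2 5 3)
  after f': (1 5 4)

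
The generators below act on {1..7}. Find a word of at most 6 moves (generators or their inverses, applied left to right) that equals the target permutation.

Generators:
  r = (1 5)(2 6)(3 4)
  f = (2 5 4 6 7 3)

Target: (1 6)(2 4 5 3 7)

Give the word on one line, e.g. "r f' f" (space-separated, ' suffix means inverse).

  after r': (1 5)(2 6)(3 4)
  after f: (1 4 2 7 3 6 5)
  after r: (1 3 2 7 4 6)
  after f': (1 7 5 2 6)
  after f': (1 6)(2 4 5 3 7)

r' f r f' f'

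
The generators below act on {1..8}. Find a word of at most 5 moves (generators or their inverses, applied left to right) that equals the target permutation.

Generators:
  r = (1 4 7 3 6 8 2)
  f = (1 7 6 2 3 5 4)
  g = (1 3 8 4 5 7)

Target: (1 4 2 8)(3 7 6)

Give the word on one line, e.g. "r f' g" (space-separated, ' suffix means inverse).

  after g': (1 7 5 4 8 3)
  after f': (2 6 7 3 4 8)
  after r: (1 4 2 8)(3 7 6)

g' f' r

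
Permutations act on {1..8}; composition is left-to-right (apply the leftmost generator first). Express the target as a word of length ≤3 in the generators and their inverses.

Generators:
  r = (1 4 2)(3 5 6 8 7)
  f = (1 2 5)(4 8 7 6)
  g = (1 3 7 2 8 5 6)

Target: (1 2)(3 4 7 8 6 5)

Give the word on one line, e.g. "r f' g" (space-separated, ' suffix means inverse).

  after g': (1 6 5 8 2 7 3)
  after r: (1 8)(2 3 4)(5 7)
  after g': (1 2)(3 4 7 8 6 5)

g' r g'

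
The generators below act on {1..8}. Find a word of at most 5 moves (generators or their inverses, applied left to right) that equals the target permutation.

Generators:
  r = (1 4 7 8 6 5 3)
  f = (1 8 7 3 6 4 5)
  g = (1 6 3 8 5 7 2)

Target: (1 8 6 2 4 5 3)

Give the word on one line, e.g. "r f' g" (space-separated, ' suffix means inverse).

  after g: (1 6 3 8 5 7 2)
  after r: (1 5 8 3 6)(2 4 7)
  after g': (1 8 6 2 4 5 3)

g r g'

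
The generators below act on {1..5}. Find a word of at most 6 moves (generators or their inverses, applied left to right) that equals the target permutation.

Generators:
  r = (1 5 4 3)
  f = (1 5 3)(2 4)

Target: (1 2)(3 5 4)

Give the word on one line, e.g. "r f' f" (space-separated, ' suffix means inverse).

  after f: (1 5 3)(2 4)
  after r': (2 5 4)
  after f': (1 3 5 2)
  after r': (1 4 5 2 3)
  after f: (1 2)(3 5 4)

f r' f' r' f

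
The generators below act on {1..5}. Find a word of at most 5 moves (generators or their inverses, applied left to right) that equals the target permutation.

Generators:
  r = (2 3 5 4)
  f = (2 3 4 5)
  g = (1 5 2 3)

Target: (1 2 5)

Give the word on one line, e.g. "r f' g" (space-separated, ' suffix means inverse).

r' f' g' g'

  after r': (2 4 5 3)
  after f': (2 3 5)
  after g': (1 3)
  after g': (1 2 5)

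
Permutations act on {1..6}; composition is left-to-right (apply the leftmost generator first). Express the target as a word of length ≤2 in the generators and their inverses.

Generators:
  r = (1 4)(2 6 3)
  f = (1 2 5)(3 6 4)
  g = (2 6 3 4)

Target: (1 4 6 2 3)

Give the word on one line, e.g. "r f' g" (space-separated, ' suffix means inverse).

g r

  after g: (2 6 3 4)
  after r: (1 4 6 2 3)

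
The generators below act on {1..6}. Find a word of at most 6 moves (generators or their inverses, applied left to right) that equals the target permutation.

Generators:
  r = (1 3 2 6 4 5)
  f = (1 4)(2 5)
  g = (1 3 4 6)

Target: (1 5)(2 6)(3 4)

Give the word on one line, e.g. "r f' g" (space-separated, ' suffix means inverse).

  after f': (1 4)(2 5)
  after g': (1 3)(2 5)(4 6)
  after g': (2 5)(3 6)
  after f: (1 4)(3 6)
  after r: (1 5)(2 6)(3 4)

f' g' g' f r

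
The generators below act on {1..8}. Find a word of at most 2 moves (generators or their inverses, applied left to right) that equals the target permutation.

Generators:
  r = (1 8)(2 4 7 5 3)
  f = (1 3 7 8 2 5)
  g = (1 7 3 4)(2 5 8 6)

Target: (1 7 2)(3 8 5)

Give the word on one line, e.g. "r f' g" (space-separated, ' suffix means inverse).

f f

  after f: (1 3 7 8 2 5)
  after f: (1 7 2)(3 8 5)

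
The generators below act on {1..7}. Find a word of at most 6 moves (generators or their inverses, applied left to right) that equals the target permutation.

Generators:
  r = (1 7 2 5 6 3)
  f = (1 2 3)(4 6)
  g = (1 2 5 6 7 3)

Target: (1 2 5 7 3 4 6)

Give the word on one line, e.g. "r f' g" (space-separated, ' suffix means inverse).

r r g' f

  after r: (1 7 2 5 6 3)
  after r: (1 2 6)(3 7 5)
  after g': (2 5 7)(3 6)
  after f: (1 2 5 7 3 4 6)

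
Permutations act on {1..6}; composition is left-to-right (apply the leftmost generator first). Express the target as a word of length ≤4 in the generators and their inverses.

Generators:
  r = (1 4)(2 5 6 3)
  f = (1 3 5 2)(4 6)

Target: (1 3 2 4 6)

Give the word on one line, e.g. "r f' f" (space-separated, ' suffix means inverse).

r' r' f

  after r': (1 4)(2 3 6 5)
  after r': (2 6)(3 5)
  after f: (1 3 2 4 6)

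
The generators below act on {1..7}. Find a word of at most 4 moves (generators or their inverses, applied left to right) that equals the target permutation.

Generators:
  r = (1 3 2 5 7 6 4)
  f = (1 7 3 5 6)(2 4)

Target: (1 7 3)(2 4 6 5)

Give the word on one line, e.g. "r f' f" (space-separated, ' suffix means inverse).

  after r: (1 3 2 5 7 6 4)
  after f: (1 5 3 4 7)(2 6)
  after r: (1 7 3)(2 4 6 5)

r f r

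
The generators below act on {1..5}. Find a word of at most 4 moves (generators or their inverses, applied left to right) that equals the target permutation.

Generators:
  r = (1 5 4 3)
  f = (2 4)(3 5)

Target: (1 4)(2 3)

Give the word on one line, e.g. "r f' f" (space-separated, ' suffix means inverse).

r' f r

  after r': (1 3 4 5)
  after f: (1 5)(2 4 3)
  after r: (1 4)(2 3)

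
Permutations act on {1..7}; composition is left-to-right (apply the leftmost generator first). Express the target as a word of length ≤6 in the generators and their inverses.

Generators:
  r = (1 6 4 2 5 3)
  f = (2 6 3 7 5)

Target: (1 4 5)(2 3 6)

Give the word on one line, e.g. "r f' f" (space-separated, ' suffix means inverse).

  after r': (1 3 5 2 4 6)
  after r': (1 5 4)(2 6 3)
  after r': (1 2)(3 4)(5 6)
  after r': (1 4 5)(2 3 6)

r' r' r' r'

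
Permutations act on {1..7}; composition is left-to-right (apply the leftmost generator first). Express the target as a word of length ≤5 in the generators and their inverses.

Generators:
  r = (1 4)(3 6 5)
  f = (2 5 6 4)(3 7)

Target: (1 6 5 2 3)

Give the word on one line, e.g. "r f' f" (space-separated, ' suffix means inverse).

  after r': (1 4)(3 5 6)
  after f: (1 2 5 4)(3 6 7)
  after f: (1 5 2 6 3 4)
  after r': (1 6 5 2 3)

r' f f r'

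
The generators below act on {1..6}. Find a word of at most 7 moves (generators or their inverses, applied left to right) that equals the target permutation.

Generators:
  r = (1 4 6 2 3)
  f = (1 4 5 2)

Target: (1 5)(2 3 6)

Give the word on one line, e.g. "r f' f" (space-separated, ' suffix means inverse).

  after f: (1 4 5 2)
  after r: (1 6 2 4 5 3)
  after f': (1 6 5 3 2)
  after r': (1 4)(2 3 6 5)
  after f: (1 5)(2 3 6)

f r f' r' f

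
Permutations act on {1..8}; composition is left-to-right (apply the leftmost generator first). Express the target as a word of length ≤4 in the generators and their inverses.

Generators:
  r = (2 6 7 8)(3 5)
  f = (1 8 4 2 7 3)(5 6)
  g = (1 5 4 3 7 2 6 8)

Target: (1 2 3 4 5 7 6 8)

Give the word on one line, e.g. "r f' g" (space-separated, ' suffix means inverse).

r g' f f

  after r: (2 6 7 8)(3 5)
  after g': (1 8 7 6 3)(4 5)
  after f: (1 4 6)(2 7 5)(3 8)
  after f: (1 2 3 4 5 7 6 8)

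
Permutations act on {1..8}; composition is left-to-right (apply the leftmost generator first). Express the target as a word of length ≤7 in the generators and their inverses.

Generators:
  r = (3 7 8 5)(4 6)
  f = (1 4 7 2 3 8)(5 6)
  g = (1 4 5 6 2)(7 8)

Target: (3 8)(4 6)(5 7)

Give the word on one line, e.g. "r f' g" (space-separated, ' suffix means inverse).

  after g': (1 2 6 5 4)(7 8)
  after r: (1 2 4)(3 7 5 6)
  after g': (1 6 3 8 7 4 2)
  after r': (1 4 2)(3 7 6 5 8)
  after g': (3 8)(4 6)(5 7)

g' r g' r' g'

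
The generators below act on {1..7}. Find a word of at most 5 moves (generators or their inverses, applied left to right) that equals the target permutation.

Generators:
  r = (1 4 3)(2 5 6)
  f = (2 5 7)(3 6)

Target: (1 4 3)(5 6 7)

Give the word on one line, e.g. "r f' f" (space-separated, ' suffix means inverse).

r f f

  after r: (1 4 3)(2 5 6)
  after f: (1 4 6 5 3)(2 7)
  after f: (1 4 3)(5 6 7)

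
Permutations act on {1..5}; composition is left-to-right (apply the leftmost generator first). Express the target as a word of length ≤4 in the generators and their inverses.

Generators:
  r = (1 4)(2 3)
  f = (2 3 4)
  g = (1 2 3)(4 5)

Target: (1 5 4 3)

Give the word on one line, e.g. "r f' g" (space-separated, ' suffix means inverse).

r' g'

  after r': (1 4)(2 3)
  after g': (1 5 4 3)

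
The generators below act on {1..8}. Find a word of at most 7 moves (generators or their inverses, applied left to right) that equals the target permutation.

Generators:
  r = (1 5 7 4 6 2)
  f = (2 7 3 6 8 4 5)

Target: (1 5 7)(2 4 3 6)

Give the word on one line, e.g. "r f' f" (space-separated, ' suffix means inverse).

  after r': (1 2 6 4 7 5)
  after f': (1 5)(2 3 7 4)(6 8)
  after r': (2 3 5)(4 6 8)
  after f': (2 7)(3 4)
  after r: (1 5 7)(2 4 3 6)

r' f' r' f' r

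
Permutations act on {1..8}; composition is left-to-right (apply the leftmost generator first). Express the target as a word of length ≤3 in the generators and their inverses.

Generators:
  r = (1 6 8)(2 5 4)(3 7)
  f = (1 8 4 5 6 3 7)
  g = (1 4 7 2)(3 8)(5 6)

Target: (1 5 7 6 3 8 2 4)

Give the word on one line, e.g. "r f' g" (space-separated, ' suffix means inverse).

  after f: (1 8 4 5 6 3 7)
  after f: (1 4 6 7 8 5 3)
  after r': (1 5 7 6 3 8 2 4)

f f r'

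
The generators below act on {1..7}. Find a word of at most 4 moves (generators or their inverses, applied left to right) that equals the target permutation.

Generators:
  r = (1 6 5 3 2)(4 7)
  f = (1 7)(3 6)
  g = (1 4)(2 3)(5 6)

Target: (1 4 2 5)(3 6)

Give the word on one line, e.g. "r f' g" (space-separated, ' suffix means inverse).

f g' r'

  after f: (1 7)(3 6)
  after g': (1 7 4)(2 3 5 6)
  after r': (1 4 2 5)(3 6)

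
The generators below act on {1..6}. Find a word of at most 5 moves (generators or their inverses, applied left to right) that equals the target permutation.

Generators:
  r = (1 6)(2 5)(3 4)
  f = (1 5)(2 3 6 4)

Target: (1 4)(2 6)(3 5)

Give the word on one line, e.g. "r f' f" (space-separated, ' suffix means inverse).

f r' f'

  after f: (1 5)(2 3 6 4)
  after r': (1 2 4 5 6 3)
  after f': (1 4)(2 6)(3 5)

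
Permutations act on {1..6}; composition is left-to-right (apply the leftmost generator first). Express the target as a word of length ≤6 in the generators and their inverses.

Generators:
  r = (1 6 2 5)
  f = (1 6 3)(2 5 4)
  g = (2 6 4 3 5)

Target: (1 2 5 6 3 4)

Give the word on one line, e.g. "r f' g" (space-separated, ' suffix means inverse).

g' r g f' g

  after g': (2 5 3 4 6)
  after r: (1 6 5 3 4 2)
  after g: (1 4 6 2)
  after f': (1 5 2 3 6 4)
  after g: (1 2 5 6 3 4)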